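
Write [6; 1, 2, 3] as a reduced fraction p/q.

67/10

Fold from the inside: start with 3/1.
  2 + 1/3 = 7/3
  1 + 3/7 = 10/7
  6 + 7/10 = 67/10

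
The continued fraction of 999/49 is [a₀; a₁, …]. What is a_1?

999 = 20·49 + 19   →  a_0 = 20
49 = 2·19 + 11   →  a_1 = 2

2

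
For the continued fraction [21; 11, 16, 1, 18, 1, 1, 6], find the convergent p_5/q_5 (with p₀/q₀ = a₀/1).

79068/3749

Using pₖ = aₖpₖ₋₁ + pₖ₋₂, qₖ = aₖqₖ₋₁ + qₖ₋₂ (with p₋₁=1, p₋₂=0, q₋₁=0, q₋₂=1):
  k=0: a=21, p=21, q=1
  k=1: a=11, p=232, q=11
  k=2: a=16, p=3733, q=177
  k=3: a=1, p=3965, q=188
  k=4: a=18, p=75103, q=3561
  k=5: a=1, p=79068, q=3749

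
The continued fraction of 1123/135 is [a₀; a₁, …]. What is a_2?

7

1123 = 8·135 + 43   →  a_0 = 8
135 = 3·43 + 6   →  a_1 = 3
43 = 7·6 + 1   →  a_2 = 7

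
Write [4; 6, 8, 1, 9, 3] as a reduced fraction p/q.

Fold from the inside: start with 3/1.
  9 + 1/3 = 28/3
  1 + 3/28 = 31/28
  8 + 28/31 = 276/31
  6 + 31/276 = 1687/276
  4 + 276/1687 = 7024/1687

7024/1687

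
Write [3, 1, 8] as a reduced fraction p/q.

35/9

Using pₖ = aₖpₖ₋₁ + pₖ₋₂ and qₖ = aₖqₖ₋₁ + qₖ₋₂:
  k=0: a=3, p=3, q=1
  k=1: a=1, p=4, q=1
  k=2: a=8, p=35, q=9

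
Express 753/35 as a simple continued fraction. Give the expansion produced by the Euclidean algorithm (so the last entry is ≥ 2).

[21; 1, 1, 17]

753 = 21*35 + 18
35 = 1*18 + 17
18 = 1*17 + 1
17 = 17*1 + 0  (stop)
So 753/35 = [21; 1, 1, 17].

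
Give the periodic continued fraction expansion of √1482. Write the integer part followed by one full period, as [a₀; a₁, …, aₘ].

[38; 2, 76]

a₀ = ⌊√1482⌋ = 38.
With m₀=0, d₀=1 and mₖ₊₁ = dₖaₖ − mₖ, dₖ₊₁ = (n − mₖ₊₁²)/dₖ, aₖ₊₁ = ⌊(a₀+mₖ₊₁)/dₖ₊₁⌋:
  k=1: m=38, d=38, a=2
  k=2: m=38, d=1, a=76
d=1 and a=2a₀=76 at k=2, so the next step gives (m, d) = (38, 38) again — its k=1 value — and the period has length 2.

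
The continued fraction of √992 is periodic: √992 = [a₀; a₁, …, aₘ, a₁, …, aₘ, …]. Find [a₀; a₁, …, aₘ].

[31; 2, 62]

a₀ = ⌊√992⌋ = 31.
With m₀=0, d₀=1 and mₖ₊₁ = dₖaₖ − mₖ, dₖ₊₁ = (n − mₖ₊₁²)/dₖ, aₖ₊₁ = ⌊(a₀+mₖ₊₁)/dₖ₊₁⌋:
  k=1: m=31, d=31, a=2
  k=2: m=31, d=1, a=62
d=1 and a=2a₀=62 at k=2, so the next step gives (m, d) = (31, 31) again — its k=1 value — and the period has length 2.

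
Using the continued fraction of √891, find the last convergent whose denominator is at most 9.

209/7

√891 = [29; 1, 5, 1, 1, 1, 5, 1, 58, …] (period length 8).
Convergents:
  p_0/q_0 = 29/1
  p_1/q_1 = 30/1
  p_2/q_2 = 179/6
  p_3/q_3 = 209/7
  p_4/q_4 = 388/13
q_3 = 7 ≤ 9 < 13 = q_4, so the answer is 209/7.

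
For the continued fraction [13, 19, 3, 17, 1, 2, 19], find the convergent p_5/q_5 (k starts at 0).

Using pₖ = aₖpₖ₋₁ + pₖ₋₂, qₖ = aₖqₖ₋₁ + qₖ₋₂ (with p₋₁=1, p₋₂=0, q₋₁=0, q₋₂=1):
  k=0: a=13, p=13, q=1
  k=1: a=19, p=248, q=19
  k=2: a=3, p=757, q=58
  k=3: a=17, p=13117, q=1005
  k=4: a=1, p=13874, q=1063
  k=5: a=2, p=40865, q=3131

40865/3131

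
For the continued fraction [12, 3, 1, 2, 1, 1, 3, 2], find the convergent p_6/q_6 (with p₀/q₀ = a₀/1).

Using pₖ = aₖpₖ₋₁ + pₖ₋₂, qₖ = aₖqₖ₋₁ + qₖ₋₂ (with p₋₁=1, p₋₂=0, q₋₁=0, q₋₂=1):
  k=0: a=12, p=12, q=1
  k=1: a=3, p=37, q=3
  k=2: a=1, p=49, q=4
  k=3: a=2, p=135, q=11
  k=4: a=1, p=184, q=15
  k=5: a=1, p=319, q=26
  k=6: a=3, p=1141, q=93

1141/93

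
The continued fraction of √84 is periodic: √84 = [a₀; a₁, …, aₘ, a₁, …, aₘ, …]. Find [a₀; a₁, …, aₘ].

[9; 6, 18]

a₀ = ⌊√84⌋ = 9.
With m₀=0, d₀=1 and mₖ₊₁ = dₖaₖ − mₖ, dₖ₊₁ = (n − mₖ₊₁²)/dₖ, aₖ₊₁ = ⌊(a₀+mₖ₊₁)/dₖ₊₁⌋:
  k=1: m=9, d=3, a=6
  k=2: m=9, d=1, a=18
d=1 and a=2a₀=18 at k=2, so the next step gives (m, d) = (9, 3) again — its k=1 value — and the period has length 2.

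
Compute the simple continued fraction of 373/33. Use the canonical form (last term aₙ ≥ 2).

[11; 3, 3, 3]

373 = 11*33 + 10
33 = 3*10 + 3
10 = 3*3 + 1
3 = 3*1 + 0  (stop)
So 373/33 = [11; 3, 3, 3].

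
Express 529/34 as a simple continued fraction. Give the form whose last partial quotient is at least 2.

529 = 15·34 + 19
34 = 1·19 + 15
19 = 1·15 + 4
15 = 3·4 + 3
4 = 1·3 + 1
3 = 3·1 + 0  (stop)
So 529/34 = [15; 1, 1, 3, 1, 3].

[15; 1, 1, 3, 1, 3]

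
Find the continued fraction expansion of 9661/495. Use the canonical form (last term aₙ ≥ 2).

[19; 1, 1, 14, 17]

9661 = 19×495 + 256
495 = 1×256 + 239
256 = 1×239 + 17
239 = 14×17 + 1
17 = 17×1 + 0  (stop)
So 9661/495 = [19; 1, 1, 14, 17].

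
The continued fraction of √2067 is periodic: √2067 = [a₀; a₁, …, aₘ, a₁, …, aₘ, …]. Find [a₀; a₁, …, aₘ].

[45; 2, 6, 2, 90]

a₀ = ⌊√2067⌋ = 45.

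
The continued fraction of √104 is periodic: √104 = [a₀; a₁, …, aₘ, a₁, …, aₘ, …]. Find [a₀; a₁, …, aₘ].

[10; 5, 20]

a₀ = ⌊√104⌋ = 10.
With m₀=0, d₀=1 and mₖ₊₁ = dₖaₖ − mₖ, dₖ₊₁ = (n − mₖ₊₁²)/dₖ, aₖ₊₁ = ⌊(a₀+mₖ₊₁)/dₖ₊₁⌋:
  k=1: m=10, d=4, a=5
  k=2: m=10, d=1, a=20
d=1 and a=2a₀=20 at k=2, so the next step gives (m, d) = (10, 4) again — its k=1 value — and the period has length 2.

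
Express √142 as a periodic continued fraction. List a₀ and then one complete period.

[11; 1, 10, 1, 22]

a₀ = ⌊√142⌋ = 11.
With m₀=0, d₀=1 and mₖ₊₁ = dₖaₖ − mₖ, dₖ₊₁ = (n − mₖ₊₁²)/dₖ, aₖ₊₁ = ⌊(a₀+mₖ₊₁)/dₖ₊₁⌋:
  k=1: m=11, d=21, a=1
  k=2: m=10, d=2, a=10
  k=3: m=10, d=21, a=1
  k=4: m=11, d=1, a=22
d=1 and a=2a₀=22 at k=4, so the next step gives (m, d) = (11, 21) again — its k=1 value — and the period has length 4.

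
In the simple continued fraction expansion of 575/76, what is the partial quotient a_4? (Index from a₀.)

3

575 = 7·76 + 43   →  a_0 = 7
76 = 1·43 + 33   →  a_1 = 1
43 = 1·33 + 10   →  a_2 = 1
33 = 3·10 + 3   →  a_3 = 3
10 = 3·3 + 1   →  a_4 = 3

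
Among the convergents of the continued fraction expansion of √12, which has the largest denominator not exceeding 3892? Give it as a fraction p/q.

√12 = [3; 2, 6, …] (period length 2).
Convergents:
  p_0/q_0 = 3/1
  p_1/q_1 = 7/2
  p_2/q_2 = 45/13
  p_3/q_3 = 97/28
  p_4/q_4 = 627/181
  p_5/q_5 = 1351/390
  p_6/q_6 = 8733/2521
  p_7/q_7 = 18817/5432
q_6 = 2521 ≤ 3892 < 5432 = q_7, so the answer is 8733/2521.

8733/2521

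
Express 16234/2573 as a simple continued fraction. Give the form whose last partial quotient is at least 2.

16234 = 6*2573 + 796
2573 = 3*796 + 185
796 = 4*185 + 56
185 = 3*56 + 17
56 = 3*17 + 5
17 = 3*5 + 2
5 = 2*2 + 1
2 = 2*1 + 0  (stop)
So 16234/2573 = [6; 3, 4, 3, 3, 3, 2, 2].

[6; 3, 4, 3, 3, 3, 2, 2]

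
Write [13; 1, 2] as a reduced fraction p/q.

Using pₖ = aₖpₖ₋₁ + pₖ₋₂ and qₖ = aₖqₖ₋₁ + qₖ₋₂:
  k=0: a=13, p=13, q=1
  k=1: a=1, p=14, q=1
  k=2: a=2, p=41, q=3

41/3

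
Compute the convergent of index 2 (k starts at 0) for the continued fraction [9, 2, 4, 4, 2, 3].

85/9

Using pₖ = aₖpₖ₋₁ + pₖ₋₂, qₖ = aₖqₖ₋₁ + qₖ₋₂ (with p₋₁=1, p₋₂=0, q₋₁=0, q₋₂=1):
  k=0: a=9, p=9, q=1
  k=1: a=2, p=19, q=2
  k=2: a=4, p=85, q=9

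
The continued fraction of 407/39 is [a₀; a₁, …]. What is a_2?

3

407 = 10·39 + 17   →  a_0 = 10
39 = 2·17 + 5   →  a_1 = 2
17 = 3·5 + 2   →  a_2 = 3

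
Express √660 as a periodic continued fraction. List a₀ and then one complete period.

a₀ = ⌊√660⌋ = 25.

[25; 1, 2, 4, 2, 1, 50]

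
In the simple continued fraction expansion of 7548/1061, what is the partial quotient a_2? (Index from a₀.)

7548 = 7·1061 + 121   →  a_0 = 7
1061 = 8·121 + 93   →  a_1 = 8
121 = 1·93 + 28   →  a_2 = 1

1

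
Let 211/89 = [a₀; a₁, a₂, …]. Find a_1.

2

211 = 2·89 + 33   →  a_0 = 2
89 = 2·33 + 23   →  a_1 = 2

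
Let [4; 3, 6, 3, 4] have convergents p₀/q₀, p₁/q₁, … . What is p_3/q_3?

Using pₖ = aₖpₖ₋₁ + pₖ₋₂, qₖ = aₖqₖ₋₁ + qₖ₋₂ (with p₋₁=1, p₋₂=0, q₋₁=0, q₋₂=1):
  k=0: a=4, p=4, q=1
  k=1: a=3, p=13, q=3
  k=2: a=6, p=82, q=19
  k=3: a=3, p=259, q=60

259/60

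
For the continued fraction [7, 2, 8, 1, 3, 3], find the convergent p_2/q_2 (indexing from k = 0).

Using pₖ = aₖpₖ₋₁ + pₖ₋₂, qₖ = aₖqₖ₋₁ + qₖ₋₂ (with p₋₁=1, p₋₂=0, q₋₁=0, q₋₂=1):
  k=0: a=7, p=7, q=1
  k=1: a=2, p=15, q=2
  k=2: a=8, p=127, q=17

127/17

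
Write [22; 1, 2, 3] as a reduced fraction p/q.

Fold from the inside: start with 3/1.
  2 + 1/3 = 7/3
  1 + 3/7 = 10/7
  22 + 7/10 = 227/10

227/10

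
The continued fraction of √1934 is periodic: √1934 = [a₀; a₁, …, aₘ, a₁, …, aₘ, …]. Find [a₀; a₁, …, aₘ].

a₀ = ⌊√1934⌋ = 43.
With m₀=0, d₀=1 and mₖ₊₁ = dₖaₖ − mₖ, dₖ₊₁ = (n − mₖ₊₁²)/dₖ, aₖ₊₁ = ⌊(a₀+mₖ₊₁)/dₖ₊₁⌋:
  k=1: m=43, d=85, a=1
  k=2: m=42, d=2, a=42
  k=3: m=42, d=85, a=1
  k=4: m=43, d=1, a=86
d=1 and a=2a₀=86 at k=4, so the next step gives (m, d) = (43, 85) again — its k=1 value — and the period has length 4.

[43; 1, 42, 1, 86]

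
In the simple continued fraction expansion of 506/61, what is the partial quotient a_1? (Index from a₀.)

506 = 8·61 + 18   →  a_0 = 8
61 = 3·18 + 7   →  a_1 = 3

3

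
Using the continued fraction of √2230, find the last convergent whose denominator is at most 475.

16103/341

√2230 = [47; 4, 2, 18, 2, 4, 94, …] (period length 6).
Convergents:
  p_0/q_0 = 47/1
  p_1/q_1 = 189/4
  p_2/q_2 = 425/9
  p_3/q_3 = 7839/166
  p_4/q_4 = 16103/341
  p_5/q_5 = 72251/1530
q_4 = 341 ≤ 475 < 1530 = q_5, so the answer is 16103/341.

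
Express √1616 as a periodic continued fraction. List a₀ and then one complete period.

[40; 5, 80]

a₀ = ⌊√1616⌋ = 40.
With m₀=0, d₀=1 and mₖ₊₁ = dₖaₖ − mₖ, dₖ₊₁ = (n − mₖ₊₁²)/dₖ, aₖ₊₁ = ⌊(a₀+mₖ₊₁)/dₖ₊₁⌋:
  k=1: m=40, d=16, a=5
  k=2: m=40, d=1, a=80
d=1 and a=2a₀=80 at k=2, so the next step gives (m, d) = (40, 16) again — its k=1 value — and the period has length 2.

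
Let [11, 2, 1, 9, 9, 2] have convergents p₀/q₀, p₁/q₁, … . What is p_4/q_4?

2995/264

Using pₖ = aₖpₖ₋₁ + pₖ₋₂, qₖ = aₖqₖ₋₁ + qₖ₋₂ (with p₋₁=1, p₋₂=0, q₋₁=0, q₋₂=1):
  k=0: a=11, p=11, q=1
  k=1: a=2, p=23, q=2
  k=2: a=1, p=34, q=3
  k=3: a=9, p=329, q=29
  k=4: a=9, p=2995, q=264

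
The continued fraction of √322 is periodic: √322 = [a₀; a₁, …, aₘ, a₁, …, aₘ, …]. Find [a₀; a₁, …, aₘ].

[17; 1, 16, 1, 34]

a₀ = ⌊√322⌋ = 17.
With m₀=0, d₀=1 and mₖ₊₁ = dₖaₖ − mₖ, dₖ₊₁ = (n − mₖ₊₁²)/dₖ, aₖ₊₁ = ⌊(a₀+mₖ₊₁)/dₖ₊₁⌋:
  k=1: m=17, d=33, a=1
  k=2: m=16, d=2, a=16
  k=3: m=16, d=33, a=1
  k=4: m=17, d=1, a=34
d=1 and a=2a₀=34 at k=4, so the next step gives (m, d) = (17, 33) again — its k=1 value — and the period has length 4.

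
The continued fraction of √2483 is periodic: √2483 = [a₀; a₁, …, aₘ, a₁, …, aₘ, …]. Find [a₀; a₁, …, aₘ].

[49; 1, 4, 1, 6, 1, 4, 1, 98]

a₀ = ⌊√2483⌋ = 49.
With m₀=0, d₀=1 and mₖ₊₁ = dₖaₖ − mₖ, dₖ₊₁ = (n − mₖ₊₁²)/dₖ, aₖ₊₁ = ⌊(a₀+mₖ₊₁)/dₖ₊₁⌋:
  k=1: m=49, d=82, a=1
  k=2: m=33, d=17, a=4
  k=3: m=35, d=74, a=1
  k=4: m=39, d=13, a=6
  k=5: m=39, d=74, a=1
  k=6: m=35, d=17, a=4
  k=7: m=33, d=82, a=1
  k=8: m=49, d=1, a=98
d=1 and a=2a₀=98 at k=8, so the next step gives (m, d) = (49, 82) again — its k=1 value — and the period has length 8.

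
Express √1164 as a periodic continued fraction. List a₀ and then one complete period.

[34; 8, 1, 1, 16, 1, 1, 8, 68]

a₀ = ⌊√1164⌋ = 34.
With m₀=0, d₀=1 and mₖ₊₁ = dₖaₖ − mₖ, dₖ₊₁ = (n − mₖ₊₁²)/dₖ, aₖ₊₁ = ⌊(a₀+mₖ₊₁)/dₖ₊₁⌋:
  k=1: m=34, d=8, a=8
  k=2: m=30, d=33, a=1
  k=3: m=3, d=35, a=1
  k=4: m=32, d=4, a=16
  k=5: m=32, d=35, a=1
  k=6: m=3, d=33, a=1
  k=7: m=30, d=8, a=8
  k=8: m=34, d=1, a=68
d=1 and a=2a₀=68 at k=8, so the next step gives (m, d) = (34, 8) again — its k=1 value — and the period has length 8.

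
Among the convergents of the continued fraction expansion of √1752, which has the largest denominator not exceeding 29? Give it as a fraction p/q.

293/7

√1752 = [41; 1, 5, 1, 82, …] (period length 4).
Convergents:
  p_0/q_0 = 41/1
  p_1/q_1 = 42/1
  p_2/q_2 = 251/6
  p_3/q_3 = 293/7
  p_4/q_4 = 24277/580
q_3 = 7 ≤ 29 < 580 = q_4, so the answer is 293/7.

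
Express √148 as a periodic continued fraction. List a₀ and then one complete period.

a₀ = ⌊√148⌋ = 12.
With m₀=0, d₀=1 and mₖ₊₁ = dₖaₖ − mₖ, dₖ₊₁ = (n − mₖ₊₁²)/dₖ, aₖ₊₁ = ⌊(a₀+mₖ₊₁)/dₖ₊₁⌋:
  k=1: m=12, d=4, a=6
  k=2: m=12, d=1, a=24
d=1 and a=2a₀=24 at k=2, so the next step gives (m, d) = (12, 4) again — its k=1 value — and the period has length 2.

[12; 6, 24]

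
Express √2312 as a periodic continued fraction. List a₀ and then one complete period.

a₀ = ⌊√2312⌋ = 48.

[48; 12, 96]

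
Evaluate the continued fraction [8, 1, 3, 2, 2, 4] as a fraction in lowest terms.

851/97

Fold from the inside: start with 4/1.
  2 + 1/4 = 9/4
  2 + 4/9 = 22/9
  3 + 9/22 = 75/22
  1 + 22/75 = 97/75
  8 + 75/97 = 851/97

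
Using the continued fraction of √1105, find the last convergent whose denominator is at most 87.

964/29

√1105 = [33; 4, 7, 7, 4, 66, …] (period length 5).
Convergents:
  p_0/q_0 = 33/1
  p_1/q_1 = 133/4
  p_2/q_2 = 964/29
  p_3/q_3 = 6881/207
q_2 = 29 ≤ 87 < 207 = q_3, so the answer is 964/29.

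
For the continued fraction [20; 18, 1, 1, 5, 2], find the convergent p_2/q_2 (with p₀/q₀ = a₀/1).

381/19

Using pₖ = aₖpₖ₋₁ + pₖ₋₂, qₖ = aₖqₖ₋₁ + qₖ₋₂ (with p₋₁=1, p₋₂=0, q₋₁=0, q₋₂=1):
  k=0: a=20, p=20, q=1
  k=1: a=18, p=361, q=18
  k=2: a=1, p=381, q=19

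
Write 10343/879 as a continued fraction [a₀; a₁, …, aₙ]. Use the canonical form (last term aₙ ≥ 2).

10343 = 11·879 + 674
879 = 1·674 + 205
674 = 3·205 + 59
205 = 3·59 + 28
59 = 2·28 + 3
28 = 9·3 + 1
3 = 3·1 + 0  (stop)
So 10343/879 = [11; 1, 3, 3, 2, 9, 3].

[11; 1, 3, 3, 2, 9, 3]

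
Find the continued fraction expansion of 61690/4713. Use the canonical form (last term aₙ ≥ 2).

61690 = 13*4713 + 421
4713 = 11*421 + 82
421 = 5*82 + 11
82 = 7*11 + 5
11 = 2*5 + 1
5 = 5*1 + 0  (stop)
So 61690/4713 = [13; 11, 5, 7, 2, 5].

[13; 11, 5, 7, 2, 5]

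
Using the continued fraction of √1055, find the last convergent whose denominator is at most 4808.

108908/3353

√1055 = [32; 2, 12, 2, 64, …] (period length 4).
Convergents:
  p_0/q_0 = 32/1
  p_1/q_1 = 65/2
  p_2/q_2 = 812/25
  p_3/q_3 = 1689/52
  p_4/q_4 = 108908/3353
  p_5/q_5 = 219505/6758
q_4 = 3353 ≤ 4808 < 6758 = q_5, so the answer is 108908/3353.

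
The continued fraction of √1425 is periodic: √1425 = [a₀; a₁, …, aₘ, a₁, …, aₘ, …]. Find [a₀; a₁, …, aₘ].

a₀ = ⌊√1425⌋ = 37.
With m₀=0, d₀=1 and mₖ₊₁ = dₖaₖ − mₖ, dₖ₊₁ = (n − mₖ₊₁²)/dₖ, aₖ₊₁ = ⌊(a₀+mₖ₊₁)/dₖ₊₁⌋:
  k=1: m=37, d=56, a=1
  k=2: m=19, d=19, a=2
  k=3: m=19, d=56, a=1
  k=4: m=37, d=1, a=74
d=1 and a=2a₀=74 at k=4, so the next step gives (m, d) = (37, 56) again — its k=1 value — and the period has length 4.

[37; 1, 2, 1, 74]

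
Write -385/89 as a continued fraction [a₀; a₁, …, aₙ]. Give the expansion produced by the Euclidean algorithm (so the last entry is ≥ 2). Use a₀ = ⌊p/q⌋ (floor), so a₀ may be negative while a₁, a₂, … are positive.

[-5; 1, 2, 14, 2]

-385 = -5*89 + 60
89 = 1*60 + 29
60 = 2*29 + 2
29 = 14*2 + 1
2 = 2*1 + 0  (stop)
So -385/89 = [-5; 1, 2, 14, 2].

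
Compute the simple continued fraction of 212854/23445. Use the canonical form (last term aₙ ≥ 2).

[9; 12, 1, 2, 8, 9, 8]

212854 = 9·23445 + 1849
23445 = 12·1849 + 1257
1849 = 1·1257 + 592
1257 = 2·592 + 73
592 = 8·73 + 8
73 = 9·8 + 1
8 = 8·1 + 0  (stop)
So 212854/23445 = [9; 12, 1, 2, 8, 9, 8].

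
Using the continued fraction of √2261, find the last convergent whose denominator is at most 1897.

√2261 = [47; 1, 1, 4, 1, 1, 94, …] (period length 6).
Convergents:
  p_0/q_0 = 47/1
  p_1/q_1 = 48/1
  p_2/q_2 = 95/2
  p_3/q_3 = 428/9
  p_4/q_4 = 523/11
  p_5/q_5 = 951/20
  p_6/q_6 = 89917/1891
  p_7/q_7 = 90868/1911
q_6 = 1891 ≤ 1897 < 1911 = q_7, so the answer is 89917/1891.

89917/1891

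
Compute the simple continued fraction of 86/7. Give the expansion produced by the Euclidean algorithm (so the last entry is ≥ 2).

86 = 12*7 + 2
7 = 3*2 + 1
2 = 2*1 + 0  (stop)
So 86/7 = [12; 3, 2].

[12; 3, 2]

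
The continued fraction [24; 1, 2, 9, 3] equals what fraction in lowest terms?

2147/87

Using pₖ = aₖpₖ₋₁ + pₖ₋₂ and qₖ = aₖqₖ₋₁ + qₖ₋₂:
  k=0: a=24, p=24, q=1
  k=1: a=1, p=25, q=1
  k=2: a=2, p=74, q=3
  k=3: a=9, p=691, q=28
  k=4: a=3, p=2147, q=87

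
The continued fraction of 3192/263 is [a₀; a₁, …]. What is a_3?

3

3192 = 12·263 + 36   →  a_0 = 12
263 = 7·36 + 11   →  a_1 = 7
36 = 3·11 + 3   →  a_2 = 3
11 = 3·3 + 2   →  a_3 = 3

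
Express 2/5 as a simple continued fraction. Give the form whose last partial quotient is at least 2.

[0; 2, 2]

2 = 0·5 + 2
5 = 2·2 + 1
2 = 2·1 + 0  (stop)
So 2/5 = [0; 2, 2].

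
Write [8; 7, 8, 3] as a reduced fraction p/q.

Using pₖ = aₖpₖ₋₁ + pₖ₋₂ and qₖ = aₖqₖ₋₁ + qₖ₋₂:
  k=0: a=8, p=8, q=1
  k=1: a=7, p=57, q=7
  k=2: a=8, p=464, q=57
  k=3: a=3, p=1449, q=178

1449/178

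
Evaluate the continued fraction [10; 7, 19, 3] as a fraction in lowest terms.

Using pₖ = aₖpₖ₋₁ + pₖ₋₂ and qₖ = aₖqₖ₋₁ + qₖ₋₂:
  k=0: a=10, p=10, q=1
  k=1: a=7, p=71, q=7
  k=2: a=19, p=1359, q=134
  k=3: a=3, p=4148, q=409

4148/409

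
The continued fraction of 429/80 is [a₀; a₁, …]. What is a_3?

3

429 = 5·80 + 29   →  a_0 = 5
80 = 2·29 + 22   →  a_1 = 2
29 = 1·22 + 7   →  a_2 = 1
22 = 3·7 + 1   →  a_3 = 3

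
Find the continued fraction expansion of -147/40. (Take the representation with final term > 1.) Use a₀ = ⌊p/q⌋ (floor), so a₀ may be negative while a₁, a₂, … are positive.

-147 = -4×40 + 13
40 = 3×13 + 1
13 = 13×1 + 0  (stop)
So -147/40 = [-4; 3, 13].

[-4; 3, 13]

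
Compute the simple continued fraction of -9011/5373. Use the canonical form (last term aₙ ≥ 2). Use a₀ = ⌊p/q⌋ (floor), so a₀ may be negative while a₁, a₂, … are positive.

-9011 = -2·5373 + 1735
5373 = 3·1735 + 168
1735 = 10·168 + 55
168 = 3·55 + 3
55 = 18·3 + 1
3 = 3·1 + 0  (stop)
So -9011/5373 = [-2; 3, 10, 3, 18, 3].

[-2; 3, 10, 3, 18, 3]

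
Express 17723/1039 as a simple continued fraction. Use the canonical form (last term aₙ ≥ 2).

[17; 17, 3, 6, 3]

17723 = 17*1039 + 60
1039 = 17*60 + 19
60 = 3*19 + 3
19 = 6*3 + 1
3 = 3*1 + 0  (stop)
So 17723/1039 = [17; 17, 3, 6, 3].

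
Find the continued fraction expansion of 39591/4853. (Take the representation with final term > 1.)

[8; 6, 3, 17, 1, 13]

39591 = 8·4853 + 767
4853 = 6·767 + 251
767 = 3·251 + 14
251 = 17·14 + 13
14 = 1·13 + 1
13 = 13·1 + 0  (stop)
So 39591/4853 = [8; 6, 3, 17, 1, 13].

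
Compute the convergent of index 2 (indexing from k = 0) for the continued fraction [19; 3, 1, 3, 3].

77/4

Using pₖ = aₖpₖ₋₁ + pₖ₋₂, qₖ = aₖqₖ₋₁ + qₖ₋₂ (with p₋₁=1, p₋₂=0, q₋₁=0, q₋₂=1):
  k=0: a=19, p=19, q=1
  k=1: a=3, p=58, q=3
  k=2: a=1, p=77, q=4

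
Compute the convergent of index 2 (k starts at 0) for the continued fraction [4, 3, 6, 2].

Using pₖ = aₖpₖ₋₁ + pₖ₋₂, qₖ = aₖqₖ₋₁ + qₖ₋₂ (with p₋₁=1, p₋₂=0, q₋₁=0, q₋₂=1):
  k=0: a=4, p=4, q=1
  k=1: a=3, p=13, q=3
  k=2: a=6, p=82, q=19

82/19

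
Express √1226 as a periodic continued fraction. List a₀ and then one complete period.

a₀ = ⌊√1226⌋ = 35.
With m₀=0, d₀=1 and mₖ₊₁ = dₖaₖ − mₖ, dₖ₊₁ = (n − mₖ₊₁²)/dₖ, aₖ₊₁ = ⌊(a₀+mₖ₊₁)/dₖ₊₁⌋:
  k=1: m=35, d=1, a=70
d=1 and a=2a₀=70 at k=1, so the next step gives (m, d) = (35, 1) again — its k=1 value — and the period has length 1.

[35; 70]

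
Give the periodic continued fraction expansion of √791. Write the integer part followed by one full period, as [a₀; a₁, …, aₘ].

[28; 8, 56]

a₀ = ⌊√791⌋ = 28.
With m₀=0, d₀=1 and mₖ₊₁ = dₖaₖ − mₖ, dₖ₊₁ = (n − mₖ₊₁²)/dₖ, aₖ₊₁ = ⌊(a₀+mₖ₊₁)/dₖ₊₁⌋:
  k=1: m=28, d=7, a=8
  k=2: m=28, d=1, a=56
d=1 and a=2a₀=56 at k=2, so the next step gives (m, d) = (28, 7) again — its k=1 value — and the period has length 2.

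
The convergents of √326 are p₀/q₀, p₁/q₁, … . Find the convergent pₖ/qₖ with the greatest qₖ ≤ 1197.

√326 = [18; 18, 36, …] (period length 2).
Convergents:
  p_0/q_0 = 18/1
  p_1/q_1 = 325/18
  p_2/q_2 = 11718/649
  p_3/q_3 = 211249/11700
q_2 = 649 ≤ 1197 < 11700 = q_3, so the answer is 11718/649.

11718/649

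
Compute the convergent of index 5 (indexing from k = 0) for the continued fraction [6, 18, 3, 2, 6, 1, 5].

5758/951

Using pₖ = aₖpₖ₋₁ + pₖ₋₂, qₖ = aₖqₖ₋₁ + qₖ₋₂ (with p₋₁=1, p₋₂=0, q₋₁=0, q₋₂=1):
  k=0: a=6, p=6, q=1
  k=1: a=18, p=109, q=18
  k=2: a=3, p=333, q=55
  k=3: a=2, p=775, q=128
  k=4: a=6, p=4983, q=823
  k=5: a=1, p=5758, q=951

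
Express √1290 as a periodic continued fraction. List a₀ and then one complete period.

a₀ = ⌊√1290⌋ = 35.
With m₀=0, d₀=1 and mₖ₊₁ = dₖaₖ − mₖ, dₖ₊₁ = (n − mₖ₊₁²)/dₖ, aₖ₊₁ = ⌊(a₀+mₖ₊₁)/dₖ₊₁⌋:
  k=1: m=35, d=65, a=1
  k=2: m=30, d=6, a=10
  k=3: m=30, d=65, a=1
  k=4: m=35, d=1, a=70
d=1 and a=2a₀=70 at k=4, so the next step gives (m, d) = (35, 65) again — its k=1 value — and the period has length 4.

[35; 1, 10, 1, 70]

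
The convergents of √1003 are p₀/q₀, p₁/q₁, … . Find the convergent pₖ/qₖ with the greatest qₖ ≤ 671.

9026/285

√1003 = [31; 1, 2, 31, 2, 1, 62, …] (period length 6).
Convergents:
  p_0/q_0 = 31/1
  p_1/q_1 = 32/1
  p_2/q_2 = 95/3
  p_3/q_3 = 2977/94
  p_4/q_4 = 6049/191
  p_5/q_5 = 9026/285
  p_6/q_6 = 565661/17861
q_5 = 285 ≤ 671 < 17861 = q_6, so the answer is 9026/285.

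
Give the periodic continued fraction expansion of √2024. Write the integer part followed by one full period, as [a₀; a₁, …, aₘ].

[44; 1, 88]

a₀ = ⌊√2024⌋ = 44.
With m₀=0, d₀=1 and mₖ₊₁ = dₖaₖ − mₖ, dₖ₊₁ = (n − mₖ₊₁²)/dₖ, aₖ₊₁ = ⌊(a₀+mₖ₊₁)/dₖ₊₁⌋:
  k=1: m=44, d=88, a=1
  k=2: m=44, d=1, a=88
d=1 and a=2a₀=88 at k=2, so the next step gives (m, d) = (44, 88) again — its k=1 value — and the period has length 2.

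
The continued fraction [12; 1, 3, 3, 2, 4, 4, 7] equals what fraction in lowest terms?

Using pₖ = aₖpₖ₋₁ + pₖ₋₂ and qₖ = aₖqₖ₋₁ + qₖ₋₂:
  k=0: a=12, p=12, q=1
  k=1: a=1, p=13, q=1
  k=2: a=3, p=51, q=4
  k=3: a=3, p=166, q=13
  k=4: a=2, p=383, q=30
  k=5: a=4, p=1698, q=133
  k=6: a=4, p=7175, q=562
  k=7: a=7, p=51923, q=4067

51923/4067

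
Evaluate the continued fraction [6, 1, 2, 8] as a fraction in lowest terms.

Using pₖ = aₖpₖ₋₁ + pₖ₋₂ and qₖ = aₖqₖ₋₁ + qₖ₋₂:
  k=0: a=6, p=6, q=1
  k=1: a=1, p=7, q=1
  k=2: a=2, p=20, q=3
  k=3: a=8, p=167, q=25

167/25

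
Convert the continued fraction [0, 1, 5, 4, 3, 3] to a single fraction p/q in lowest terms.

225/268

Using pₖ = aₖpₖ₋₁ + pₖ₋₂ and qₖ = aₖqₖ₋₁ + qₖ₋₂:
  k=0: a=0, p=0, q=1
  k=1: a=1, p=1, q=1
  k=2: a=5, p=5, q=6
  k=3: a=4, p=21, q=25
  k=4: a=3, p=68, q=81
  k=5: a=3, p=225, q=268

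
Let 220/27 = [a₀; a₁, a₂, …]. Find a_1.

220 = 8·27 + 4   →  a_0 = 8
27 = 6·4 + 3   →  a_1 = 6

6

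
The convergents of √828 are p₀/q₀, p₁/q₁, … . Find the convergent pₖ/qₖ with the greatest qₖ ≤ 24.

√828 = [28; 1, 3, 2, 3, 1, 56, …] (period length 6).
Convergents:
  p_0/q_0 = 28/1
  p_1/q_1 = 29/1
  p_2/q_2 = 115/4
  p_3/q_3 = 259/9
  p_4/q_4 = 892/31
q_3 = 9 ≤ 24 < 31 = q_4, so the answer is 259/9.

259/9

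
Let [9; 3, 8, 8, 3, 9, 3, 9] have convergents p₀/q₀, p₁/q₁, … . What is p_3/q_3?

1892/203

Using pₖ = aₖpₖ₋₁ + pₖ₋₂, qₖ = aₖqₖ₋₁ + qₖ₋₂ (with p₋₁=1, p₋₂=0, q₋₁=0, q₋₂=1):
  k=0: a=9, p=9, q=1
  k=1: a=3, p=28, q=3
  k=2: a=8, p=233, q=25
  k=3: a=8, p=1892, q=203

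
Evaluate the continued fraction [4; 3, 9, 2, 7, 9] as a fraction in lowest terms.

17409/4028

Fold from the inside: start with 9/1.
  7 + 1/9 = 64/9
  2 + 9/64 = 137/64
  9 + 64/137 = 1297/137
  3 + 137/1297 = 4028/1297
  4 + 1297/4028 = 17409/4028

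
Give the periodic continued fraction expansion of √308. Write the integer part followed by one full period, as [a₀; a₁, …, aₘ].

[17; 1, 1, 4, 1, 1, 34]

a₀ = ⌊√308⌋ = 17.
With m₀=0, d₀=1 and mₖ₊₁ = dₖaₖ − mₖ, dₖ₊₁ = (n − mₖ₊₁²)/dₖ, aₖ₊₁ = ⌊(a₀+mₖ₊₁)/dₖ₊₁⌋:
  k=1: m=17, d=19, a=1
  k=2: m=2, d=16, a=1
  k=3: m=14, d=7, a=4
  k=4: m=14, d=16, a=1
  k=5: m=2, d=19, a=1
  k=6: m=17, d=1, a=34
d=1 and a=2a₀=34 at k=6, so the next step gives (m, d) = (17, 19) again — its k=1 value — and the period has length 6.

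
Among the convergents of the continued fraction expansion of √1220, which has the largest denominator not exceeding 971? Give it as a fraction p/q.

33706/965

√1220 = [34; 1, 12, 1, 68, …] (period length 4).
Convergents:
  p_0/q_0 = 34/1
  p_1/q_1 = 35/1
  p_2/q_2 = 454/13
  p_3/q_3 = 489/14
  p_4/q_4 = 33706/965
  p_5/q_5 = 34195/979
q_4 = 965 ≤ 971 < 979 = q_5, so the answer is 33706/965.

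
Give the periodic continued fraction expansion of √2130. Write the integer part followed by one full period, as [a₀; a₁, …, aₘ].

a₀ = ⌊√2130⌋ = 46.
With m₀=0, d₀=1 and mₖ₊₁ = dₖaₖ − mₖ, dₖ₊₁ = (n − mₖ₊₁²)/dₖ, aₖ₊₁ = ⌊(a₀+mₖ₊₁)/dₖ₊₁⌋:
  k=1: m=46, d=14, a=6
  k=2: m=38, d=49, a=1
  k=3: m=11, d=41, a=1
  k=4: m=30, d=30, a=2
  k=5: m=30, d=41, a=1
  k=6: m=11, d=49, a=1
  k=7: m=38, d=14, a=6
  k=8: m=46, d=1, a=92
d=1 and a=2a₀=92 at k=8, so the next step gives (m, d) = (46, 14) again — its k=1 value — and the period has length 8.

[46; 6, 1, 1, 2, 1, 1, 6, 92]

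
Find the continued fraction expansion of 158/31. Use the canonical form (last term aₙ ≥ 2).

[5; 10, 3]

158 = 5×31 + 3
31 = 10×3 + 1
3 = 3×1 + 0  (stop)
So 158/31 = [5; 10, 3].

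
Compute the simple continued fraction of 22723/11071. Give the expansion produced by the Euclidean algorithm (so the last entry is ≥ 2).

22723 = 2·11071 + 581
11071 = 19·581 + 32
581 = 18·32 + 5
32 = 6·5 + 2
5 = 2·2 + 1
2 = 2·1 + 0  (stop)
So 22723/11071 = [2; 19, 18, 6, 2, 2].

[2; 19, 18, 6, 2, 2]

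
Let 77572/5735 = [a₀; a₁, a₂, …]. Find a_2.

1

77572 = 13·5735 + 3017   →  a_0 = 13
5735 = 1·3017 + 2718   →  a_1 = 1
3017 = 1·2718 + 299   →  a_2 = 1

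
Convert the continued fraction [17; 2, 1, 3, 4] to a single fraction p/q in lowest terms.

816/47

Fold from the inside: start with 4/1.
  3 + 1/4 = 13/4
  1 + 4/13 = 17/13
  2 + 13/17 = 47/17
  17 + 17/47 = 816/47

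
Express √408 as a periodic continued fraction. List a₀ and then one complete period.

a₀ = ⌊√408⌋ = 20.
With m₀=0, d₀=1 and mₖ₊₁ = dₖaₖ − mₖ, dₖ₊₁ = (n − mₖ₊₁²)/dₖ, aₖ₊₁ = ⌊(a₀+mₖ₊₁)/dₖ₊₁⌋:
  k=1: m=20, d=8, a=5
  k=2: m=20, d=1, a=40
d=1 and a=2a₀=40 at k=2, so the next step gives (m, d) = (20, 8) again — its k=1 value — and the period has length 2.

[20; 5, 40]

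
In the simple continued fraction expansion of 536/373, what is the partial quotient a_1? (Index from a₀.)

536 = 1·373 + 163   →  a_0 = 1
373 = 2·163 + 47   →  a_1 = 2

2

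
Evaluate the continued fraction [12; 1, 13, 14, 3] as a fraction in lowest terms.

7822/605

Using pₖ = aₖpₖ₋₁ + pₖ₋₂ and qₖ = aₖqₖ₋₁ + qₖ₋₂:
  k=0: a=12, p=12, q=1
  k=1: a=1, p=13, q=1
  k=2: a=13, p=181, q=14
  k=3: a=14, p=2547, q=197
  k=4: a=3, p=7822, q=605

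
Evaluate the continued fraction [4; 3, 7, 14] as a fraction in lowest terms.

1343/311

Using pₖ = aₖpₖ₋₁ + pₖ₋₂ and qₖ = aₖqₖ₋₁ + qₖ₋₂:
  k=0: a=4, p=4, q=1
  k=1: a=3, p=13, q=3
  k=2: a=7, p=95, q=22
  k=3: a=14, p=1343, q=311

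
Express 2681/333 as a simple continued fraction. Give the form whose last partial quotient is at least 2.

[8; 19, 1, 1, 2, 3]

2681 = 8·333 + 17
333 = 19·17 + 10
17 = 1·10 + 7
10 = 1·7 + 3
7 = 2·3 + 1
3 = 3·1 + 0  (stop)
So 2681/333 = [8; 19, 1, 1, 2, 3].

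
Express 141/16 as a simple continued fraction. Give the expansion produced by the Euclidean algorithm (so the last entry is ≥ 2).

141 = 8*16 + 13
16 = 1*13 + 3
13 = 4*3 + 1
3 = 3*1 + 0  (stop)
So 141/16 = [8; 1, 4, 3].

[8; 1, 4, 3]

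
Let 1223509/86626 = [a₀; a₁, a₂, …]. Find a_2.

16

1223509 = 14·86626 + 10745   →  a_0 = 14
86626 = 8·10745 + 666   →  a_1 = 8
10745 = 16·666 + 89   →  a_2 = 16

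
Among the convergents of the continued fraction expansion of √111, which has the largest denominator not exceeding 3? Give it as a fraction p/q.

√111 = [10; 1, 1, 6, 1, 1, 20, …] (period length 6).
Convergents:
  p_0/q_0 = 10/1
  p_1/q_1 = 11/1
  p_2/q_2 = 21/2
  p_3/q_3 = 137/13
q_2 = 2 ≤ 3 < 13 = q_3, so the answer is 21/2.

21/2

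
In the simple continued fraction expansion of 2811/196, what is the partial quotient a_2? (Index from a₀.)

2811 = 14·196 + 67   →  a_0 = 14
196 = 2·67 + 62   →  a_1 = 2
67 = 1·62 + 5   →  a_2 = 1

1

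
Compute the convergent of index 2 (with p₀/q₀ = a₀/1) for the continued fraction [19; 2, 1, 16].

58/3

Using pₖ = aₖpₖ₋₁ + pₖ₋₂, qₖ = aₖqₖ₋₁ + qₖ₋₂ (with p₋₁=1, p₋₂=0, q₋₁=0, q₋₂=1):
  k=0: a=19, p=19, q=1
  k=1: a=2, p=39, q=2
  k=2: a=1, p=58, q=3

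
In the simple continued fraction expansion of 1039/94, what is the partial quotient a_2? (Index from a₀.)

1039 = 11·94 + 5   →  a_0 = 11
94 = 18·5 + 4   →  a_1 = 18
5 = 1·4 + 1   →  a_2 = 1

1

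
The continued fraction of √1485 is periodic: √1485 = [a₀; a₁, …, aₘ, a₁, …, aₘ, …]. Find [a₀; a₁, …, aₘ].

[38; 1, 1, 6, 1, 1, 76]

a₀ = ⌊√1485⌋ = 38.
With m₀=0, d₀=1 and mₖ₊₁ = dₖaₖ − mₖ, dₖ₊₁ = (n − mₖ₊₁²)/dₖ, aₖ₊₁ = ⌊(a₀+mₖ₊₁)/dₖ₊₁⌋:
  k=1: m=38, d=41, a=1
  k=2: m=3, d=36, a=1
  k=3: m=33, d=11, a=6
  k=4: m=33, d=36, a=1
  k=5: m=3, d=41, a=1
  k=6: m=38, d=1, a=76
d=1 and a=2a₀=76 at k=6, so the next step gives (m, d) = (38, 41) again — its k=1 value — and the period has length 6.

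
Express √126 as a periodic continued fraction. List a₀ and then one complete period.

a₀ = ⌊√126⌋ = 11.
With m₀=0, d₀=1 and mₖ₊₁ = dₖaₖ − mₖ, dₖ₊₁ = (n − mₖ₊₁²)/dₖ, aₖ₊₁ = ⌊(a₀+mₖ₊₁)/dₖ₊₁⌋:
  k=1: m=11, d=5, a=4
  k=2: m=9, d=9, a=2
  k=3: m=9, d=5, a=4
  k=4: m=11, d=1, a=22
d=1 and a=2a₀=22 at k=4, so the next step gives (m, d) = (11, 5) again — its k=1 value — and the period has length 4.

[11; 4, 2, 4, 22]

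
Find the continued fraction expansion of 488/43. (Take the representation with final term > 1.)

[11; 2, 1, 6, 2]

488 = 11×43 + 15
43 = 2×15 + 13
15 = 1×13 + 2
13 = 6×2 + 1
2 = 2×1 + 0  (stop)
So 488/43 = [11; 2, 1, 6, 2].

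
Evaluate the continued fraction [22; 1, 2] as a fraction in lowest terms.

68/3

Fold from the inside: start with 2/1.
  1 + 1/2 = 3/2
  22 + 2/3 = 68/3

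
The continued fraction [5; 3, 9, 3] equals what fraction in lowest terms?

463/87

Using pₖ = aₖpₖ₋₁ + pₖ₋₂ and qₖ = aₖqₖ₋₁ + qₖ₋₂:
  k=0: a=5, p=5, q=1
  k=1: a=3, p=16, q=3
  k=2: a=9, p=149, q=28
  k=3: a=3, p=463, q=87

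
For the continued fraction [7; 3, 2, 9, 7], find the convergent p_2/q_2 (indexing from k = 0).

51/7

Using pₖ = aₖpₖ₋₁ + pₖ₋₂, qₖ = aₖqₖ₋₁ + qₖ₋₂ (with p₋₁=1, p₋₂=0, q₋₁=0, q₋₂=1):
  k=0: a=7, p=7, q=1
  k=1: a=3, p=22, q=3
  k=2: a=2, p=51, q=7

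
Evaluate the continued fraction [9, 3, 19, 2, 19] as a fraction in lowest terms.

21631/2319

Fold from the inside: start with 19/1.
  2 + 1/19 = 39/19
  19 + 19/39 = 760/39
  3 + 39/760 = 2319/760
  9 + 760/2319 = 21631/2319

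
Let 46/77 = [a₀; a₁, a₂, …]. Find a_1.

1

46 = 0·77 + 46   →  a_0 = 0
77 = 1·46 + 31   →  a_1 = 1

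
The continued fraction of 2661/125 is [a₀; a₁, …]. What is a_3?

2661 = 21·125 + 36   →  a_0 = 21
125 = 3·36 + 17   →  a_1 = 3
36 = 2·17 + 2   →  a_2 = 2
17 = 8·2 + 1   →  a_3 = 8

8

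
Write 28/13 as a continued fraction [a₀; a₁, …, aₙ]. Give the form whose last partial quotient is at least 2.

28 = 2·13 + 2
13 = 6·2 + 1
2 = 2·1 + 0  (stop)
So 28/13 = [2; 6, 2].

[2; 6, 2]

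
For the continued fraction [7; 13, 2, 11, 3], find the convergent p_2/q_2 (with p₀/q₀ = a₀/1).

191/27

Using pₖ = aₖpₖ₋₁ + pₖ₋₂, qₖ = aₖqₖ₋₁ + qₖ₋₂ (with p₋₁=1, p₋₂=0, q₋₁=0, q₋₂=1):
  k=0: a=7, p=7, q=1
  k=1: a=13, p=92, q=13
  k=2: a=2, p=191, q=27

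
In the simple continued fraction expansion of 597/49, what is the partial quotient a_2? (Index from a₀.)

2

597 = 12·49 + 9   →  a_0 = 12
49 = 5·9 + 4   →  a_1 = 5
9 = 2·4 + 1   →  a_2 = 2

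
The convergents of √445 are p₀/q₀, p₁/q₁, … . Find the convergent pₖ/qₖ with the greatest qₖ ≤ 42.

443/21

√445 = [21; 10, 1, 1, 10, 42, …] (period length 5).
Convergents:
  p_0/q_0 = 21/1
  p_1/q_1 = 211/10
  p_2/q_2 = 232/11
  p_3/q_3 = 443/21
  p_4/q_4 = 4662/221
q_3 = 21 ≤ 42 < 221 = q_4, so the answer is 443/21.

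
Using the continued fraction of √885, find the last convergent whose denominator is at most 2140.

28321/952

√885 = [29; 1, 2, 1, 58, …] (period length 4).
Convergents:
  p_0/q_0 = 29/1
  p_1/q_1 = 30/1
  p_2/q_2 = 89/3
  p_3/q_3 = 119/4
  p_4/q_4 = 6991/235
  p_5/q_5 = 7110/239
  p_6/q_6 = 21211/713
  p_7/q_7 = 28321/952
  p_8/q_8 = 1663829/55929
q_7 = 952 ≤ 2140 < 55929 = q_8, so the answer is 28321/952.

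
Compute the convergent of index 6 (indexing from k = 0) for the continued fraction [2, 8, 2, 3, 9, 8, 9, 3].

Using pₖ = aₖpₖ₋₁ + pₖ₋₂, qₖ = aₖqₖ₋₁ + qₖ₋₂ (with p₋₁=1, p₋₂=0, q₋₁=0, q₋₂=1):
  k=0: a=2, p=2, q=1
  k=1: a=8, p=17, q=8
  k=2: a=2, p=36, q=17
  k=3: a=3, p=125, q=59
  k=4: a=9, p=1161, q=548
  k=5: a=8, p=9413, q=4443
  k=6: a=9, p=85878, q=40535

85878/40535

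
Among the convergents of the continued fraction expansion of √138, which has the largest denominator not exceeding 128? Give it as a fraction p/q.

√138 = [11; 1, 2, 1, 22, …] (period length 4).
Convergents:
  p_0/q_0 = 11/1
  p_1/q_1 = 12/1
  p_2/q_2 = 35/3
  p_3/q_3 = 47/4
  p_4/q_4 = 1069/91
  p_5/q_5 = 1116/95
  p_6/q_6 = 3301/281
q_5 = 95 ≤ 128 < 281 = q_6, so the answer is 1116/95.

1116/95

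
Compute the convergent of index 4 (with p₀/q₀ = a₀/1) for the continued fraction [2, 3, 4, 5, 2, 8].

Using pₖ = aₖpₖ₋₁ + pₖ₋₂, qₖ = aₖqₖ₋₁ + qₖ₋₂ (with p₋₁=1, p₋₂=0, q₋₁=0, q₋₂=1):
  k=0: a=2, p=2, q=1
  k=1: a=3, p=7, q=3
  k=2: a=4, p=30, q=13
  k=3: a=5, p=157, q=68
  k=4: a=2, p=344, q=149

344/149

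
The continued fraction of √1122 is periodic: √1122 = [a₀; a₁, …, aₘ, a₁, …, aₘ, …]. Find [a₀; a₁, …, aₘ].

[33; 2, 66]

a₀ = ⌊√1122⌋ = 33.
With m₀=0, d₀=1 and mₖ₊₁ = dₖaₖ − mₖ, dₖ₊₁ = (n − mₖ₊₁²)/dₖ, aₖ₊₁ = ⌊(a₀+mₖ₊₁)/dₖ₊₁⌋:
  k=1: m=33, d=33, a=2
  k=2: m=33, d=1, a=66
d=1 and a=2a₀=66 at k=2, so the next step gives (m, d) = (33, 33) again — its k=1 value — and the period has length 2.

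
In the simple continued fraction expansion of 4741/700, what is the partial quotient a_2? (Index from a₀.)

3

4741 = 6·700 + 541   →  a_0 = 6
700 = 1·541 + 159   →  a_1 = 1
541 = 3·159 + 64   →  a_2 = 3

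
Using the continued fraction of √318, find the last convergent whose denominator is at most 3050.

√318 = [17; 1, 4, 1, 34, …] (period length 4).
Convergents:
  p_0/q_0 = 17/1
  p_1/q_1 = 18/1
  p_2/q_2 = 89/5
  p_3/q_3 = 107/6
  p_4/q_4 = 3727/209
  p_5/q_5 = 3834/215
  p_6/q_6 = 19063/1069
  p_7/q_7 = 22897/1284
  p_8/q_8 = 797561/44725
q_7 = 1284 ≤ 3050 < 44725 = q_8, so the answer is 22897/1284.

22897/1284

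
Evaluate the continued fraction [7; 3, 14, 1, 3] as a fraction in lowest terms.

1326/181

Fold from the inside: start with 3/1.
  1 + 1/3 = 4/3
  14 + 3/4 = 59/4
  3 + 4/59 = 181/59
  7 + 59/181 = 1326/181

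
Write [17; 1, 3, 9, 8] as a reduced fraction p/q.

Fold from the inside: start with 8/1.
  9 + 1/8 = 73/8
  3 + 8/73 = 227/73
  1 + 73/227 = 300/227
  17 + 227/300 = 5327/300

5327/300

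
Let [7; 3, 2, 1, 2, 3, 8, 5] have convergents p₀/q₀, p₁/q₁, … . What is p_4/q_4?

Using pₖ = aₖpₖ₋₁ + pₖ₋₂, qₖ = aₖqₖ₋₁ + qₖ₋₂ (with p₋₁=1, p₋₂=0, q₋₁=0, q₋₂=1):
  k=0: a=7, p=7, q=1
  k=1: a=3, p=22, q=3
  k=2: a=2, p=51, q=7
  k=3: a=1, p=73, q=10
  k=4: a=2, p=197, q=27

197/27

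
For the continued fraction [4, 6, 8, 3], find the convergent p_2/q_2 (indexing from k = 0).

204/49

Using pₖ = aₖpₖ₋₁ + pₖ₋₂, qₖ = aₖqₖ₋₁ + qₖ₋₂ (with p₋₁=1, p₋₂=0, q₋₁=0, q₋₂=1):
  k=0: a=4, p=4, q=1
  k=1: a=6, p=25, q=6
  k=2: a=8, p=204, q=49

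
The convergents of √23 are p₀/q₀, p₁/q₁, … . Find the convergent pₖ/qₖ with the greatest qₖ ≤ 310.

√23 = [4; 1, 3, 1, 8, …] (period length 4).
Convergents:
  p_0/q_0 = 4/1
  p_1/q_1 = 5/1
  p_2/q_2 = 19/4
  p_3/q_3 = 24/5
  p_4/q_4 = 211/44
  p_5/q_5 = 235/49
  p_6/q_6 = 916/191
  p_7/q_7 = 1151/240
  p_8/q_8 = 10124/2111
q_7 = 240 ≤ 310 < 2111 = q_8, so the answer is 1151/240.

1151/240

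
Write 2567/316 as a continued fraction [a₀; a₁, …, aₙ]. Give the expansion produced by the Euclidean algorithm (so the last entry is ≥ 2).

[8; 8, 9, 1, 3]

2567 = 8×316 + 39
316 = 8×39 + 4
39 = 9×4 + 3
4 = 1×3 + 1
3 = 3×1 + 0  (stop)
So 2567/316 = [8; 8, 9, 1, 3].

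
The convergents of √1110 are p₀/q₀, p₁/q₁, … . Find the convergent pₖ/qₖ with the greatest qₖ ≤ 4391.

132567/3979

√1110 = [33; 3, 6, 3, 66, …] (period length 4).
Convergents:
  p_0/q_0 = 33/1
  p_1/q_1 = 100/3
  p_2/q_2 = 633/19
  p_3/q_3 = 1999/60
  p_4/q_4 = 132567/3979
  p_5/q_5 = 399700/11997
q_4 = 3979 ≤ 4391 < 11997 = q_5, so the answer is 132567/3979.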